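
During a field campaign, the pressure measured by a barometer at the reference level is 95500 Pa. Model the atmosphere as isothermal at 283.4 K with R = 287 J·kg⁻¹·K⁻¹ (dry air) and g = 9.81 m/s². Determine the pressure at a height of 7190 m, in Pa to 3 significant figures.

P ≈ 40100 Pa

Scale height: H = RT/g = 287 × 283.4 / 9.81 = 8291.1 m.
Barometric formula: P = P₀ exp(−z/H).
z/H = 7190.0/8291.1 = 0.86719; exp(−0.86719) = 0.42013.
P = 95500 × 0.42013 = 40122 Pa.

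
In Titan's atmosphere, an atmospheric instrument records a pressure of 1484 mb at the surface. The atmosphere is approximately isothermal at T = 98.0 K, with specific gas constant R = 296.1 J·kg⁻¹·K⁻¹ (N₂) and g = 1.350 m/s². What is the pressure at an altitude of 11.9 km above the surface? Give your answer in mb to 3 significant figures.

Scale height: H = RT/g = 296.1 × 98.0 / 1.350 = 21495 m.
Barometric formula: P = P₀ exp(−z/H).
z/H = 11900/21495 = 0.55362; exp(−0.55362) = 0.57487.
P = 1484 × 0.57487 = 853.11 mb.

P ≈ 853 mb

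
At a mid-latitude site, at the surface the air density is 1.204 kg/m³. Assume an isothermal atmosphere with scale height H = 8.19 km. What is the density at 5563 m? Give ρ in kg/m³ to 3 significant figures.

ρ ≈ 0.610 kg/m³

In an isothermal atmosphere, density decays like pressure: ρ = ρ₀ exp(−z/H).
z/H = 5563.0/8190.0 = 0.67924; exp(−0.67924) = 0.50700.
ρ = 1.204 × 0.50700 = 0.61043 kg/m³.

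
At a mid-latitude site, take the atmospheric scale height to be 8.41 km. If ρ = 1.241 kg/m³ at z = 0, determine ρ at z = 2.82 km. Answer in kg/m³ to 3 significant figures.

In an isothermal atmosphere, density decays like pressure: ρ = ρ₀ exp(−z/H).
z/H = 2820.0/8410.0 = 0.33532; exp(−0.33532) = 0.71511.
ρ = 1.241 × 0.71511 = 0.88745 kg/m³.

ρ ≈ 0.887 kg/m³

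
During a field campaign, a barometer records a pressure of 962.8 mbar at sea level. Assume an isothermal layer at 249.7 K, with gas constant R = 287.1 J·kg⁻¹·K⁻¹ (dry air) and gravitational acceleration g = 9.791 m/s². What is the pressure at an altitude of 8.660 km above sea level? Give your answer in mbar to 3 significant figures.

P ≈ 295 mbar

Scale height: H = RT/g = 287.1 × 249.7 / 9.791 = 7321.9 m.
Barometric formula: P = P₀ exp(−z/H).
z/H = 8660.0/7321.9 = 1.1828; exp(−1.1828) = 0.30642.
P = 962.8 × 0.30642 = 295.02 mbar.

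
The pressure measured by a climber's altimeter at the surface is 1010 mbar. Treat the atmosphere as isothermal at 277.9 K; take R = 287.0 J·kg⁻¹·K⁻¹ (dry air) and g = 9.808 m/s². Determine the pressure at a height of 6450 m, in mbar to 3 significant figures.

P ≈ 457 mbar

Scale height: H = RT/g = 287.0 × 277.9 / 9.808 = 8131.9 m.
Barometric formula: P = P₀ exp(−z/H).
z/H = 6450.0/8131.9 = 0.79317; exp(−0.79317) = 0.45241.
P = 1010 × 0.45241 = 456.93 mbar.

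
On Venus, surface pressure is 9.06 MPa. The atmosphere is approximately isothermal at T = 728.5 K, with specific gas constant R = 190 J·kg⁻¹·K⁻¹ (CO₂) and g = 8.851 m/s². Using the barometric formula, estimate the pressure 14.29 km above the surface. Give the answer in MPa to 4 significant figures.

P ≈ 3.633 MPa

Scale height: H = RT/g = 190 × 728.5 / 8.851 = 15638 m.
Barometric formula: P = P₀ exp(−z/H).
z/H = 14290/15638 = 0.91380; exp(−0.91380) = 0.40100.
P = 9.06 × 0.40100 = 3.6331 MPa.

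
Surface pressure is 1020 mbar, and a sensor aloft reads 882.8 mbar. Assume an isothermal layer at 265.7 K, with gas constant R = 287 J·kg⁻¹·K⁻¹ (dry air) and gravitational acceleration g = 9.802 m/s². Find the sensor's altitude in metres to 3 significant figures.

Scale height: H = RT/g = 287 × 265.7 / 9.802 = 7779.6 m.
Invert the barometric formula: z = H ln(P₀/P).
P₀/P = 1020/882.8 = 1.1554; ln(1.1554) = 0.14445.
z = 7779.6 × 0.14445 = 1123.8 m.

z ≈ 1120 m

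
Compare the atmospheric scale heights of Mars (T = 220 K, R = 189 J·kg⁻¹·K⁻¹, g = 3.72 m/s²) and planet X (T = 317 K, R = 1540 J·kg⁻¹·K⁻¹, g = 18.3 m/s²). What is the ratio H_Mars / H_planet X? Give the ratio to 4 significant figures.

H = RT/g for each body.
H_Mars = 189 × 220 / 3.72 = 11177 m.
H_planet X = 1540 × 317 / 18.3 = 26677 m.
H_Mars/H_planet X = 11177/26677 = 0.41898.

H_Mars/H_planet X ≈ 0.4190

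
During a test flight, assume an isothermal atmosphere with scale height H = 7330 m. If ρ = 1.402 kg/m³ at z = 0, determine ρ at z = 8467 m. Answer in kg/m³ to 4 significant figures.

ρ ≈ 0.4417 kg/m³

In an isothermal atmosphere, density decays like pressure: ρ = ρ₀ exp(−z/H).
z/H = 8467.0/7330.0 = 1.1551; exp(−1.1551) = 0.31503.
ρ = 1.402 × 0.31503 = 0.44167 kg/m³.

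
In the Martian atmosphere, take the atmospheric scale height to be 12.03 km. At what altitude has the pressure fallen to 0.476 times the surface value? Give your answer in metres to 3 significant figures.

Set P/P₀ = exp(−z/H) = 0.476, so z = −H ln(0.476).
−ln(0.476) = 0.74234; z = 12030 × 0.74234 = 8930.4 m.

z ≈ 8930 m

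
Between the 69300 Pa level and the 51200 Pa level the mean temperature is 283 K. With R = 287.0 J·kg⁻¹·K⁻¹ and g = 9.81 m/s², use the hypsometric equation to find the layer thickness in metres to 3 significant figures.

Δz ≈ 2510 m

Hypsometric equation: Δz = (R T̄/g) ln(P₁/P₂).
R T̄/g = 287.0 × 283 / 9.81 = 8279.4 m.
ln(69300/51200) = ln(1.3535) = 0.30269.
Δz = 8279.4 × 0.30269 = 2506.1 m.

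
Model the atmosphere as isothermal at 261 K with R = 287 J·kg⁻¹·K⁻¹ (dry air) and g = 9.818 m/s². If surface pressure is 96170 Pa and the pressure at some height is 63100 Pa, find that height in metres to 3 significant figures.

Scale height: H = RT/g = 287 × 261 / 9.818 = 7629.6 m.
Invert the barometric formula: z = H ln(P₀/P).
P₀/P = 96170/63100 = 1.5241; ln(1.5241) = 0.42140.
z = 7629.6 × 0.42140 = 3215.1 m.

z ≈ 3220 m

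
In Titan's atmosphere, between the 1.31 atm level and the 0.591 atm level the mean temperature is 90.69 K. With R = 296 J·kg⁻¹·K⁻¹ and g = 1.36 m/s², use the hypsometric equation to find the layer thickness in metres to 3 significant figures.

Hypsometric equation: Δz = (R T̄/g) ln(P₁/P₂).
R T̄/g = 296 × 90.69 / 1.36 = 19738 m.
ln(1.31/0.591) = ln(2.2166) = 0.79597.
Δz = 19738 × 0.79597 = 15711 m.

Δz ≈ 15700 m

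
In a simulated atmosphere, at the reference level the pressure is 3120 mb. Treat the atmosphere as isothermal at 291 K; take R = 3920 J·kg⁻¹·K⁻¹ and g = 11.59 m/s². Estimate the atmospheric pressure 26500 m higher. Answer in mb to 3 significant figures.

Scale height: H = RT/g = 3920 × 291 / 11.59 = 98423 m.
Barometric formula: P = P₀ exp(−z/H).
z/H = 26500/98423 = 0.26925; exp(−0.26925) = 0.76395.
P = 3120 × 0.76395 = 2383.5 mb.

P ≈ 2380 mb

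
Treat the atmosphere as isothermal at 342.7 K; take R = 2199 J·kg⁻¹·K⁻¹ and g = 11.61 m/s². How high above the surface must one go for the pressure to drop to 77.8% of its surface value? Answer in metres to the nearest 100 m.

z ≈ 16300 m

Scale height: H = RT/g = 2199 × 342.7 / 11.61 = 64909 m.
Set P/P₀ = exp(−z/H) = 0.778, so z = −H ln(0.778).
−ln(0.778) = 0.25103; z = 64909 × 0.25103 = 16294 m.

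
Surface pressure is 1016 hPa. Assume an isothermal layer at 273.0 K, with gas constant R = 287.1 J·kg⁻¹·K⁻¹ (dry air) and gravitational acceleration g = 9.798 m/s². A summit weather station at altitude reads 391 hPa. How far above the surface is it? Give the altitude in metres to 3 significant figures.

Scale height: H = RT/g = 287.1 × 273.0 / 9.798 = 7999.4 m.
Invert the barometric formula: z = H ln(P₀/P).
P₀/P = 1016/391 = 2.5985; ln(2.5985) = 0.95493.
z = 7999.4 × 0.95493 = 7638.9 m.

z ≈ 7640 m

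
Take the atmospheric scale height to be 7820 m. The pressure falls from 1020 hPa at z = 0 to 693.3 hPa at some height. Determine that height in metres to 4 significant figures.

z ≈ 3019 m

Invert the barometric formula: z = H ln(P₀/P).
P₀/P = 1020/693.3 = 1.4712; ln(1.4712) = 0.38608.
z = 7820.0 × 0.38608 = 3019.1 m.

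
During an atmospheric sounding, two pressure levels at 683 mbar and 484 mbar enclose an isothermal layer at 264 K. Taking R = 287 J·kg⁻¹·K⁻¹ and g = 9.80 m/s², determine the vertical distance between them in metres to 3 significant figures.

Δz ≈ 2660 m

Hypsometric equation: Δz = (R T̄/g) ln(P₁/P₂).
R T̄/g = 287 × 264 / 9.80 = 7731.4 m.
ln(683/484) = ln(1.4112) = 0.34444.
Δz = 7731.4 × 0.34444 = 2663.0 m.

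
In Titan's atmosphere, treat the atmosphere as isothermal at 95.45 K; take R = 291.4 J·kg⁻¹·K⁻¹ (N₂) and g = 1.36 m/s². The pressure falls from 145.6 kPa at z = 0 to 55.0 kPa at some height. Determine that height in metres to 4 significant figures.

z ≈ 19910 m

Scale height: H = RT/g = 291.4 × 95.45 / 1.36 = 20452 m.
Invert the barometric formula: z = H ln(P₀/P).
P₀/P = 145.6/55.0 = 2.6473; ln(2.6473) = 0.97354.
z = 20452 × 0.97354 = 19911 m.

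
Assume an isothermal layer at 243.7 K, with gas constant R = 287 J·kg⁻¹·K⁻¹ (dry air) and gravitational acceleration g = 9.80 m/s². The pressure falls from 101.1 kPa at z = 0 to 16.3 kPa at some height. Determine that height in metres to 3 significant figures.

Scale height: H = RT/g = 287 × 243.7 / 9.80 = 7136.9 m.
Invert the barometric formula: z = H ln(P₀/P).
P₀/P = 101.1/16.3 = 6.2025; ln(6.2025) = 1.8250.
z = 7136.9 × 1.8250 = 13025 m.

z ≈ 13000 m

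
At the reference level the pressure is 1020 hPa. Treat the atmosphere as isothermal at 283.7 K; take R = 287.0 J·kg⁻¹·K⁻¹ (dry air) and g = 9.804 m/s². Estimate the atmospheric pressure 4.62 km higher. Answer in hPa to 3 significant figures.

P ≈ 585 hPa

Scale height: H = RT/g = 287.0 × 283.7 / 9.804 = 8305.0 m.
Barometric formula: P = P₀ exp(−z/H).
z/H = 4620.0/8305.0 = 0.55629; exp(−0.55629) = 0.57333.
P = 1020 × 0.57333 = 584.80 hPa.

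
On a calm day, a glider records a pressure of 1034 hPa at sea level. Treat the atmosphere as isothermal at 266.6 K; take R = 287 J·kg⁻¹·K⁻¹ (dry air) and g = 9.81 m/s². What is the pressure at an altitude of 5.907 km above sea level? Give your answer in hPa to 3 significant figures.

Scale height: H = RT/g = 287 × 266.6 / 9.81 = 7799.6 m.
Barometric formula: P = P₀ exp(−z/H).
z/H = 5907.0/7799.6 = 0.75735; exp(−0.75735) = 0.46891.
P = 1034 × 0.46891 = 484.85 hPa.

P ≈ 485 hPa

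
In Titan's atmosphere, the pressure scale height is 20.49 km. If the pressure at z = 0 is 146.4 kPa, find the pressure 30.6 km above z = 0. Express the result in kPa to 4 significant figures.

P ≈ 32.88 kPa

Barometric formula: P = P₀ exp(−z/H).
z/H = 30600/20490 = 1.4934; exp(−1.4934) = 0.22461.
P = 146.4 × 0.22461 = 32.883 kPa.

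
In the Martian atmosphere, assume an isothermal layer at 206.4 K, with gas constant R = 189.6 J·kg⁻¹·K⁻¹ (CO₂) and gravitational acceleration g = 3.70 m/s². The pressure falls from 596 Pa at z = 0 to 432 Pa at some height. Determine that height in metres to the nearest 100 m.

Scale height: H = RT/g = 189.6 × 206.4 / 3.70 = 10577 m.
Invert the barometric formula: z = H ln(P₀/P).
P₀/P = 596/432 = 1.3796; ln(1.3796) = 0.32179.
z = 10577 × 0.32179 = 3403.6 m.

z ≈ 3400 m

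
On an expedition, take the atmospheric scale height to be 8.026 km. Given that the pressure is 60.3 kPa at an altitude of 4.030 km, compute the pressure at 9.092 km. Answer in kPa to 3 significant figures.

Between two levels, P₂ = P₁ exp(−Δz/H) with Δz = z₂ − z₁.
Δz = 9092.0 − 4030.0 = 5062.0 m; Δz/H = 5062.0/8026.0 = 0.63070.
P₂ = 60.3 × exp(−0.63070) = 60.3 × 0.53222 = 32.093 kPa.

P ≈ 32.1 kPa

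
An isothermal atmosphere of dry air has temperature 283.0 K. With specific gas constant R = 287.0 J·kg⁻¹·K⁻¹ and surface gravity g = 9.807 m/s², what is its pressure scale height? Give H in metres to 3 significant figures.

The scale height of an isothermal atmosphere is H = RT/g.
H = 287.0 × 283.0 / 9.807 = 81221/9.807 = 8281.9 m.

H ≈ 8280 m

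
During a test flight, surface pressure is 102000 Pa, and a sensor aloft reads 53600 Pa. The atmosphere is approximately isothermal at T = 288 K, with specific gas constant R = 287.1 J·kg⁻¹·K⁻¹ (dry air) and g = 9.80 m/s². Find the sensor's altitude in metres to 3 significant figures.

z ≈ 5430 m

Scale height: H = RT/g = 287.1 × 288 / 9.80 = 8437.2 m.
Invert the barometric formula: z = H ln(P₀/P).
P₀/P = 102000/53600 = 1.9030; ln(1.9030) = 0.64343.
z = 8437.2 × 0.64343 = 5428.7 m.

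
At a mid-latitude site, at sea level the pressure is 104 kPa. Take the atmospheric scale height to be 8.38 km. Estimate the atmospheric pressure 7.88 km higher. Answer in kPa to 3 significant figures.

P ≈ 40.6 kPa

Barometric formula: P = P₀ exp(−z/H).
z/H = 7880.0/8380.0 = 0.94033; exp(−0.94033) = 0.39050.
P = 104 × 0.39050 = 40.612 kPa.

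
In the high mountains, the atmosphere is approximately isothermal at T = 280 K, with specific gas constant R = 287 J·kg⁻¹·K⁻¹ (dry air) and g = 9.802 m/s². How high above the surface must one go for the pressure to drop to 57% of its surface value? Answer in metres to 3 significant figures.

Scale height: H = RT/g = 287 × 280 / 9.802 = 8198.3 m.
Set P/P₀ = exp(−z/H) = 0.57, so z = −H ln(0.57).
−ln(0.57) = 0.56212; z = 8198.3 × 0.56212 = 4608.4 m.

z ≈ 4610 m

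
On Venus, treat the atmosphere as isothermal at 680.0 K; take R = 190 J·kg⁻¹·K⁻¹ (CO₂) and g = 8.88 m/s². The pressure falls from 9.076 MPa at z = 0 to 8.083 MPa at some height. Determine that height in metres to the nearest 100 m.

z ≈ 1700 m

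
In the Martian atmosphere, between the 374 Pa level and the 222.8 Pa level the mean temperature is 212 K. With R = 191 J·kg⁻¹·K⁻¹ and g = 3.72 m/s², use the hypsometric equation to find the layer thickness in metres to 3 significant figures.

Δz ≈ 5640 m

Hypsometric equation: Δz = (R T̄/g) ln(P₁/P₂).
R T̄/g = 191 × 212 / 3.72 = 10885 m.
ln(374/222.8) = ln(1.6786) = 0.51796.
Δz = 10885 × 0.51796 = 5638.0 m.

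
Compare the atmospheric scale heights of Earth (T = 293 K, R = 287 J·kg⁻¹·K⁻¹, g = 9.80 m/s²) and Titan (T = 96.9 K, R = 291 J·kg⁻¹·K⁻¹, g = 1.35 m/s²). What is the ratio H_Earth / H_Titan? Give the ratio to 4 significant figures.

H_Earth/H_Titan ≈ 0.4108

H = RT/g for each body.
H_Earth = 287 × 293 / 9.80 = 8580.7 m.
H_Titan = 291 × 96.9 / 1.35 = 20887 m.
H_Earth/H_Titan = 8580.7/20887 = 0.41082.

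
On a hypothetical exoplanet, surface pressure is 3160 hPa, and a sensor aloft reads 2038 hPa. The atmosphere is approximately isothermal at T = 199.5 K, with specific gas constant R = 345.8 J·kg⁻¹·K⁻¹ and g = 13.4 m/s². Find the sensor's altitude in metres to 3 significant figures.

z ≈ 2260 m

Scale height: H = RT/g = 345.8 × 199.5 / 13.4 = 5148.3 m.
Invert the barometric formula: z = H ln(P₀/P).
P₀/P = 3160/2038 = 1.5505; ln(1.5505) = 0.43858.
z = 5148.3 × 0.43858 = 2257.9 m.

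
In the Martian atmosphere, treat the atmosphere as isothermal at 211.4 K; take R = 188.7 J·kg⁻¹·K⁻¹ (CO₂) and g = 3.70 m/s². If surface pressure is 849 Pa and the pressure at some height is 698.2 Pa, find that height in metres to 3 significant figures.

z ≈ 2110 m

Scale height: H = RT/g = 188.7 × 211.4 / 3.70 = 10781 m.
Invert the barometric formula: z = H ln(P₀/P).
P₀/P = 849/698.2 = 1.2160; ln(1.2160) = 0.19557.
z = 10781 × 0.19557 = 2108.4 m.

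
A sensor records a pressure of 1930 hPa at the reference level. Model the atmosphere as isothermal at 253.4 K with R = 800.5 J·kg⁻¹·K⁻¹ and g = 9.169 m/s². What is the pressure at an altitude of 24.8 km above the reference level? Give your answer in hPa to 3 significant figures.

P ≈ 629 hPa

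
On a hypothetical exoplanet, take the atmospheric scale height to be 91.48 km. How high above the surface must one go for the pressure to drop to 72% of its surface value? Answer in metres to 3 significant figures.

Set P/P₀ = exp(−z/H) = 0.72, so z = −H ln(0.72).
−ln(0.72) = 0.32850; z = 91480 × 0.32850 = 30051 m.

z ≈ 30100 m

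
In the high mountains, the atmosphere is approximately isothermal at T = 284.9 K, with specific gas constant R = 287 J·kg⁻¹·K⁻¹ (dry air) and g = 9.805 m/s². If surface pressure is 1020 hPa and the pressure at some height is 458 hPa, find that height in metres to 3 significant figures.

Scale height: H = RT/g = 287 × 284.9 / 9.805 = 8339.2 m.
Invert the barometric formula: z = H ln(P₀/P).
P₀/P = 1020/458 = 2.2271; ln(2.2271) = 0.80070.
z = 8339.2 × 0.80070 = 6677.2 m.

z ≈ 6680 m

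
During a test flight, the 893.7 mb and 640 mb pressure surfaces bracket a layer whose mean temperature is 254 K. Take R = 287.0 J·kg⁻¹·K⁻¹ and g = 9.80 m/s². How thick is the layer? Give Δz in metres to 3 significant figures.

Hypsometric equation: Δz = (R T̄/g) ln(P₁/P₂).
R T̄/g = 287.0 × 254 / 9.80 = 7438.6 m.
ln(893.7/640) = ln(1.3964) = 0.33390.
Δz = 7438.6 × 0.33390 = 2483.7 m.

Δz ≈ 2480 m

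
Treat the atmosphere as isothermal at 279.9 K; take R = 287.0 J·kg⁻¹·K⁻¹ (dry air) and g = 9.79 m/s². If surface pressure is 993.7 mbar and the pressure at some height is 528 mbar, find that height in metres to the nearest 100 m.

z ≈ 5200 m

Scale height: H = RT/g = 287.0 × 279.9 / 9.79 = 8205.4 m.
Invert the barometric formula: z = H ln(P₀/P).
P₀/P = 993.7/528 = 1.8820; ln(1.8820) = 0.63234.
z = 8205.4 × 0.63234 = 5188.6 m.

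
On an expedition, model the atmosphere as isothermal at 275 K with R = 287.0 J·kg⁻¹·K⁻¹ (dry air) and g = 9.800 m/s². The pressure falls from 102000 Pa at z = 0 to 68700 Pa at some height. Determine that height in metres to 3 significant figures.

Scale height: H = RT/g = 287.0 × 275 / 9.800 = 8053.6 m.
Invert the barometric formula: z = H ln(P₀/P).
P₀/P = 102000/68700 = 1.4847; ln(1.4847) = 0.39521.
z = 8053.6 × 0.39521 = 3182.9 m.

z ≈ 3180 m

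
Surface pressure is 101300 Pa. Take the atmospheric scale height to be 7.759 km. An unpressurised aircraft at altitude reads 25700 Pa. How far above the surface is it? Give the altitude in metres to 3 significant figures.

z ≈ 10600 m

Invert the barometric formula: z = H ln(P₀/P).
P₀/P = 101300/25700 = 3.9416; ln(3.9416) = 1.3716.
z = 7759.0 × 1.3716 = 10642 m.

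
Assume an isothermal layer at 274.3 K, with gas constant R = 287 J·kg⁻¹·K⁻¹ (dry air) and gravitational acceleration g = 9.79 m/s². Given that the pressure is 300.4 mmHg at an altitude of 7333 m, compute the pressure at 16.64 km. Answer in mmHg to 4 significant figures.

P ≈ 94.42 mmHg

Scale height: H = RT/g = 287 × 274.3 / 9.79 = 8041.3 m.
Between two levels, P₂ = P₁ exp(−Δz/H) with Δz = z₂ − z₁.
Δz = 16640 − 7333.0 = 9307.0 m; Δz/H = 9307.0/8041.3 = 1.1574.
P₂ = 300.4 × exp(−1.1574) = 300.4 × 0.31430 = 94.416 mmHg.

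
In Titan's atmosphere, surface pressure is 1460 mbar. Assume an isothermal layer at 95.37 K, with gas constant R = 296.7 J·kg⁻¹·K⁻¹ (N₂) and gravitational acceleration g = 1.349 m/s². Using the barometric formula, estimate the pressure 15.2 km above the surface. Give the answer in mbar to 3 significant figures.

Scale height: H = RT/g = 296.7 × 95.37 / 1.349 = 20976 m.
Barometric formula: P = P₀ exp(−z/H).
z/H = 15200/20976 = 0.72464; exp(−0.72464) = 0.48450.
P = 1460 × 0.48450 = 707.37 mbar.

P ≈ 707 mbar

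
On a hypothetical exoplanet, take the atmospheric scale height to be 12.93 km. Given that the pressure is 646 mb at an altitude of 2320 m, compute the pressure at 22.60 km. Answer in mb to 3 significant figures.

P ≈ 135 mb

Between two levels, P₂ = P₁ exp(−Δz/H) with Δz = z₂ − z₁.
Δz = 22600 − 2320.0 = 20280 m; Δz/H = 20280/12930 = 1.5684.
P₂ = 646 × exp(−1.5684) = 646 × 0.20838 = 134.61 mb.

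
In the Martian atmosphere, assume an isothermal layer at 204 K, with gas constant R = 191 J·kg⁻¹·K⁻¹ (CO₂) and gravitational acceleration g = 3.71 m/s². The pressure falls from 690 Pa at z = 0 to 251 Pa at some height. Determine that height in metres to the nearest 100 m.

z ≈ 10600 m

Scale height: H = RT/g = 191 × 204 / 3.71 = 10502 m.
Invert the barometric formula: z = H ln(P₀/P).
P₀/P = 690/251 = 2.7490; ln(2.7490) = 1.0112.
z = 10502 × 1.0112 = 10620 m.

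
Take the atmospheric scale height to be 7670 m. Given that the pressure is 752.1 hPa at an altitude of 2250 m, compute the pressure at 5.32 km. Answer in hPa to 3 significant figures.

P ≈ 504 hPa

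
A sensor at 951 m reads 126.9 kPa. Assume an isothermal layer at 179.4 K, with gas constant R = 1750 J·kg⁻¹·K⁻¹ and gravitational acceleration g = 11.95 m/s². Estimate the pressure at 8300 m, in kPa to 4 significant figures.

Scale height: H = RT/g = 1750 × 179.4 / 11.95 = 26272 m.
Between two levels, P₂ = P₁ exp(−Δz/H) with Δz = z₂ − z₁.
Δz = 8300.0 − 951.00 = 7349.0 m; Δz/H = 7349.0/26272 = 0.27973.
P₂ = 126.9 × exp(−0.27973) = 126.9 × 0.75599 = 95.935 kPa.

P ≈ 95.94 kPa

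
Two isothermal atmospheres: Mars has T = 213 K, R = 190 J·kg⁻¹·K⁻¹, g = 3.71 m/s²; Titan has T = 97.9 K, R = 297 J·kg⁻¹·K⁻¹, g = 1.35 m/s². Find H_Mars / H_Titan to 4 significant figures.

H = RT/g for each body.
H_Mars = 190 × 213 / 3.71 = 10908 m.
H_Titan = 297 × 97.9 / 1.35 = 21538 m.
H_Mars/H_Titan = 10908/21538 = 0.50645.

H_Mars/H_Titan ≈ 0.5065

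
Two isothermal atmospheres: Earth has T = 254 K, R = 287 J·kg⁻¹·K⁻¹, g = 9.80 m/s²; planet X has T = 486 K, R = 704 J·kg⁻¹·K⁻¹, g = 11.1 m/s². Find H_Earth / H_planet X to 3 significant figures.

H_Earth/H_planet X ≈ 0.241

H = RT/g for each body.
H_Earth = 287 × 254 / 9.80 = 7438.6 m.
H_planet X = 704 × 486 / 11.1 = 30824 m.
H_Earth/H_planet X = 7438.6/30824 = 0.24132.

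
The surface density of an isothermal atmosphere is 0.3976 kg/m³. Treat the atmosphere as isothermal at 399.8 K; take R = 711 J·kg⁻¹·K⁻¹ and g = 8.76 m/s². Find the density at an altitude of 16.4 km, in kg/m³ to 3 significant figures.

Scale height: H = RT/g = 711 × 399.8 / 8.76 = 32450 m.
In an isothermal atmosphere, density decays like pressure: ρ = ρ₀ exp(−z/H).
z/H = 16400/32450 = 0.50539; exp(−0.50539) = 0.60327.
ρ = 0.3976 × 0.60327 = 0.23986 kg/m³.

ρ ≈ 0.240 kg/m³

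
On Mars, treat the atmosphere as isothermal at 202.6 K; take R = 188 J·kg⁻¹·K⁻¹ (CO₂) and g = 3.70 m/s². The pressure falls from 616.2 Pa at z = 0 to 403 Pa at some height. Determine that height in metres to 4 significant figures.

z ≈ 4371 m

Scale height: H = RT/g = 188 × 202.6 / 3.70 = 10294 m.
Invert the barometric formula: z = H ln(P₀/P).
P₀/P = 616.2/403 = 1.5290; ln(1.5290) = 0.42461.
z = 10294 × 0.42461 = 4370.9 m.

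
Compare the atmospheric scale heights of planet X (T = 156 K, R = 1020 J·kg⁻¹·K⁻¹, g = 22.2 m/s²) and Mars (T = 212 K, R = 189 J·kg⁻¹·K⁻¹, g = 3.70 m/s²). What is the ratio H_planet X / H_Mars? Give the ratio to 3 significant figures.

H_planet X/H_Mars ≈ 0.662

H = RT/g for each body.
H_planet X = 1020 × 156 / 22.2 = 7167.6 m.
H_Mars = 189 × 212 / 3.70 = 10829 m.
H_planet X/H_Mars = 7167.6/10829 = 0.66189.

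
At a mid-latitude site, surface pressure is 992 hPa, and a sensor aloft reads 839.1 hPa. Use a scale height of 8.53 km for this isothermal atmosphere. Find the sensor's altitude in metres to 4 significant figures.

Invert the barometric formula: z = H ln(P₀/P).
P₀/P = 992/839.1 = 1.1822; ln(1.1822) = 0.16738.
z = 8530.0 × 0.16738 = 1427.8 m.

z ≈ 1428 m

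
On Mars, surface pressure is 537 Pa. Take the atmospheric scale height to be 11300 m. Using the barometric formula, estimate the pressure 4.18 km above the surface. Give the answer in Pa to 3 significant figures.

Barometric formula: P = P₀ exp(−z/H).
z/H = 4180.0/11300 = 0.36991; exp(−0.36991) = 0.69080.
P = 537 × 0.69080 = 370.96 Pa.

P ≈ 371 Pa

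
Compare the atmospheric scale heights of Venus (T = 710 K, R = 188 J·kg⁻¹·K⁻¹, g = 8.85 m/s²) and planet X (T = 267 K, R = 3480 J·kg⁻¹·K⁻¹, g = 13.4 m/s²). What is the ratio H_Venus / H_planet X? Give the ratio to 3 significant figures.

H = RT/g for each body.
H_Venus = 188 × 710 / 8.85 = 15082 m.
H_planet X = 3480 × 267 / 13.4 = 69340 m.
H_Venus/H_planet X = 15082/69340 = 0.21751.

H_Venus/H_planet X ≈ 0.218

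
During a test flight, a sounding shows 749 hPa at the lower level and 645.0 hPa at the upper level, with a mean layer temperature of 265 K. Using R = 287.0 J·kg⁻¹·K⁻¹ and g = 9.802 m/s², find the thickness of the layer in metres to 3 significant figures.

Δz ≈ 1160 m

Hypsometric equation: Δz = (R T̄/g) ln(P₁/P₂).
R T̄/g = 287.0 × 265 / 9.802 = 7759.1 m.
ln(749/645.0) = ln(1.1612) = 0.14945.
Δz = 7759.1 × 0.14945 = 1159.6 m.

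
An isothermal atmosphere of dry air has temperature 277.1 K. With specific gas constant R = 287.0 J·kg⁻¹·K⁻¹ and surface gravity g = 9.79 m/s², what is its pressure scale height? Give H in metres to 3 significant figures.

H ≈ 8120 m

The scale height of an isothermal atmosphere is H = RT/g.
H = 287.0 × 277.1 / 9.79 = 79528/9.79 = 8123.4 m.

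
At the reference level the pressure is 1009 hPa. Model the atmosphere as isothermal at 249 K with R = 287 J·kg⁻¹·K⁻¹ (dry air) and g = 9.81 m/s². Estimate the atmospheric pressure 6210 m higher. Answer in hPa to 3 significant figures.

P ≈ 430 hPa

Scale height: H = RT/g = 287 × 249 / 9.81 = 7284.7 m.
Barometric formula: P = P₀ exp(−z/H).
z/H = 6210.0/7284.7 = 0.85247; exp(−0.85247) = 0.42636.
P = 1009 × 0.42636 = 430.20 hPa.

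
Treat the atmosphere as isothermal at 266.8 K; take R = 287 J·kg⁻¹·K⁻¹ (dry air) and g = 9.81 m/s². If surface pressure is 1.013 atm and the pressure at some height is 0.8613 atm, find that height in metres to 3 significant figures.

Scale height: H = RT/g = 287 × 266.8 / 9.81 = 7805.5 m.
Invert the barometric formula: z = H ln(P₀/P).
P₀/P = 1.013/0.8613 = 1.1761; ln(1.1761) = 0.16220.
z = 7805.5 × 0.16220 = 1266.1 m.

z ≈ 1270 m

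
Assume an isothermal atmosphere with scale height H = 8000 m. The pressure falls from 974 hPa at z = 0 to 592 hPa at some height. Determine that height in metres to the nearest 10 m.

z ≈ 3980 m

Invert the barometric formula: z = H ln(P₀/P).
P₀/P = 974/592 = 1.6453; ln(1.6453) = 0.49792.
z = 8000.0 × 0.49792 = 3983.4 m.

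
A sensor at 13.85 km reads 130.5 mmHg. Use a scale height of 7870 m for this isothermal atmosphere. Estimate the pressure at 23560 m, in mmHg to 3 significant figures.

Between two levels, P₂ = P₁ exp(−Δz/H) with Δz = z₂ − z₁.
Δz = 23560 − 13850 = 9710.0 m; Δz/H = 9710.0/7870.0 = 1.2338.
P₂ = 130.5 × exp(−1.2338) = 130.5 × 0.29118 = 37.999 mmHg.

P ≈ 38.0 mmHg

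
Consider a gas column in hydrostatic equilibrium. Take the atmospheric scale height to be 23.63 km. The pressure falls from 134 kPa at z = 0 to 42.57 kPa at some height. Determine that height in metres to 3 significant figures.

z ≈ 27100 m

Invert the barometric formula: z = H ln(P₀/P).
P₀/P = 134/42.57 = 3.1478; ln(3.1478) = 1.1467.
z = 23630 × 1.1467 = 27097 m.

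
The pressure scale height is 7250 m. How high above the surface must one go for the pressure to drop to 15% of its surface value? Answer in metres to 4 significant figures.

z ≈ 13750 m

Set P/P₀ = exp(−z/H) = 0.15, so z = −H ln(0.15).
−ln(0.15) = 1.8971; z = 7250.0 × 1.8971 = 13754 m.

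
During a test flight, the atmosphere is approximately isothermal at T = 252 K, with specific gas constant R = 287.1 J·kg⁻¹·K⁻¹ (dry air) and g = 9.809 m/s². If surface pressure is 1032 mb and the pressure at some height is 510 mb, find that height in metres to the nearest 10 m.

Scale height: H = RT/g = 287.1 × 252 / 9.809 = 7375.8 m.
Invert the barometric formula: z = H ln(P₀/P).
P₀/P = 1032/510 = 2.0235; ln(2.0235) = 0.70483.
z = 7375.8 × 0.70483 = 5198.7 m.

z ≈ 5200 m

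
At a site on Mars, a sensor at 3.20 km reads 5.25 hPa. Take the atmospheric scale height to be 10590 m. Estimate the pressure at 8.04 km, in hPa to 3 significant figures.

P ≈ 3.32 hPa

Between two levels, P₂ = P₁ exp(−Δz/H) with Δz = z₂ − z₁.
Δz = 8040.0 − 3200.0 = 4840.0 m; Δz/H = 4840.0/10590 = 0.45703.
P₂ = 5.25 × exp(−0.45703) = 5.25 × 0.63316 = 3.3241 hPa.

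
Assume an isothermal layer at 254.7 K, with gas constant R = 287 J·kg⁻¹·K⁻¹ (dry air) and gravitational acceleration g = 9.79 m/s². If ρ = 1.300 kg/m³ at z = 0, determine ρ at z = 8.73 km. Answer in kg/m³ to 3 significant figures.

ρ ≈ 0.404 kg/m³

Scale height: H = RT/g = 287 × 254.7 / 9.79 = 7466.7 m.
In an isothermal atmosphere, density decays like pressure: ρ = ρ₀ exp(−z/H).
z/H = 8730.0/7466.7 = 1.1692; exp(−1.1692) = 0.31062.
ρ = 1.300 × 0.31062 = 0.40381 kg/m³.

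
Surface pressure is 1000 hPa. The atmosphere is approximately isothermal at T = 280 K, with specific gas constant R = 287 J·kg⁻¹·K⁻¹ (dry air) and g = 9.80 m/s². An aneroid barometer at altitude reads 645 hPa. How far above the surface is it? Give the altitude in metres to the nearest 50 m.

Scale height: H = RT/g = 287 × 280 / 9.80 = 8200.0 m.
Invert the barometric formula: z = H ln(P₀/P).
P₀/P = 1000/645 = 1.5504; ln(1.5504) = 0.43851.
z = 8200.0 × 0.43851 = 3595.8 m.

z ≈ 3600 m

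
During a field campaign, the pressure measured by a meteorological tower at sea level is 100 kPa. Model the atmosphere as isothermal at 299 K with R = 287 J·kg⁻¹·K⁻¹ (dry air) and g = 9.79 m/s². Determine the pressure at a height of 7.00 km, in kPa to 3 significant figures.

Scale height: H = RT/g = 287 × 299 / 9.79 = 8765.4 m.
Barometric formula: P = P₀ exp(−z/H).
z/H = 7000.0/8765.4 = 0.79859; exp(−0.79859) = 0.44996.
P = 100 × 0.44996 = 44.996 kPa.

P ≈ 45.0 kPa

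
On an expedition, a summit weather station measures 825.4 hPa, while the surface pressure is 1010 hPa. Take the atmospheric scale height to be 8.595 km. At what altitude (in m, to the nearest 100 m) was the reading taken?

z ≈ 1700 m

Invert the barometric formula: z = H ln(P₀/P).
P₀/P = 1010/825.4 = 1.2236; ln(1.2236) = 0.20180.
z = 8595.0 × 0.20180 = 1734.5 m.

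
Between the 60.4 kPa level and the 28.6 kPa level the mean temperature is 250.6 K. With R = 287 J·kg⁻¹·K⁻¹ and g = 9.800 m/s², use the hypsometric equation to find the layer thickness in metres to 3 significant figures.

Hypsometric equation: Δz = (R T̄/g) ln(P₁/P₂).
R T̄/g = 287 × 250.6 / 9.800 = 7339.0 m.
ln(60.4/28.6) = ln(2.1119) = 0.74759.
Δz = 7339.0 × 0.74759 = 5486.6 m.

Δz ≈ 5490 m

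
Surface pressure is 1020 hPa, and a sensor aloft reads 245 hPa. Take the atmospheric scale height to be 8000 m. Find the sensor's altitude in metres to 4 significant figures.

Invert the barometric formula: z = H ln(P₀/P).
P₀/P = 1020/245 = 4.1633; ln(4.1633) = 1.4263.
z = 8000.0 × 1.4263 = 11410 m.

z ≈ 11410 m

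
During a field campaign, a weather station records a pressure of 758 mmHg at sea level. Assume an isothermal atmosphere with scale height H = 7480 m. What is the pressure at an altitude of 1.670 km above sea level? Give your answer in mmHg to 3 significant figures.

P ≈ 606 mmHg

Barometric formula: P = P₀ exp(−z/H).
z/H = 1670.0/7480.0 = 0.22326; exp(−0.22326) = 0.79991.
P = 758 × 0.79991 = 606.33 mmHg.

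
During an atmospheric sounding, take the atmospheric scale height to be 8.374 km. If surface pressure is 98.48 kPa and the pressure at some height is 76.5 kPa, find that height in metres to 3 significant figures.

z ≈ 2110 m

Invert the barometric formula: z = H ln(P₀/P).
P₀/P = 98.48/76.5 = 1.2873; ln(1.2873) = 0.25255.
z = 8374.0 × 0.25255 = 2114.9 m.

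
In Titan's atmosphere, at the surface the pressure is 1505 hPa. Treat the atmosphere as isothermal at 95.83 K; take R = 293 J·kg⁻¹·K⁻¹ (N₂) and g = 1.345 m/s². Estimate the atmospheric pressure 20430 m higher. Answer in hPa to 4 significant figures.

P ≈ 565.6 hPa

Scale height: H = RT/g = 293 × 95.83 / 1.345 = 20876 m.
Barometric formula: P = P₀ exp(−z/H).
z/H = 20430/20876 = 0.97864; exp(−0.97864) = 0.37582.
P = 1505 × 0.37582 = 565.61 hPa.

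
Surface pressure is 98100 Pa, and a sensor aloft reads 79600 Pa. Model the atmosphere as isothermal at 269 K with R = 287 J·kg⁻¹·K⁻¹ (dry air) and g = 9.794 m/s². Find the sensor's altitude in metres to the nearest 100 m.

z ≈ 1600 m

Scale height: H = RT/g = 287 × 269 / 9.794 = 7882.7 m.
Invert the barometric formula: z = H ln(P₀/P).
P₀/P = 98100/79600 = 1.2324; ln(1.2324) = 0.20896.
z = 7882.7 × 0.20896 = 1647.2 m.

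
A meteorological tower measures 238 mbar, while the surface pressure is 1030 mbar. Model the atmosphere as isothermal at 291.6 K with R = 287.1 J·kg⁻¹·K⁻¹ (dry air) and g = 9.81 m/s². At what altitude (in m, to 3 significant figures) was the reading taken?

z ≈ 12500 m

Scale height: H = RT/g = 287.1 × 291.6 / 9.81 = 8534.0 m.
Invert the barometric formula: z = H ln(P₀/P).
P₀/P = 1030/238 = 4.3277; ln(4.3277) = 1.4650.
z = 8534.0 × 1.4650 = 12502 m.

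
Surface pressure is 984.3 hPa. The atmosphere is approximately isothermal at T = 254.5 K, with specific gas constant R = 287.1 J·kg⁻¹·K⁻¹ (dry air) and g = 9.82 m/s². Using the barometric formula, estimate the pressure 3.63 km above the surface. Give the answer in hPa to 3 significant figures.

P ≈ 604 hPa

Scale height: H = RT/g = 287.1 × 254.5 / 9.82 = 7440.6 m.
Barometric formula: P = P₀ exp(−z/H).
z/H = 3630.0/7440.6 = 0.48786; exp(−0.48786) = 0.61394.
P = 984.3 × 0.61394 = 604.30 hPa.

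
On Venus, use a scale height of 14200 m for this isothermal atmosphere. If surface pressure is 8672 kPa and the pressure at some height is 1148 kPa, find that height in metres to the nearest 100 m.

z ≈ 28700 m

Invert the barometric formula: z = H ln(P₀/P).
P₀/P = 8672/1148 = 7.5540; ln(7.5540) = 2.0221.
z = 14200 × 2.0221 = 28714 m.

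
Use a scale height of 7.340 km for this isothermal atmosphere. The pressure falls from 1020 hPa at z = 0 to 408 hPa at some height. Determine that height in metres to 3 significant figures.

z ≈ 6730 m

Invert the barometric formula: z = H ln(P₀/P).
P₀/P = 1020/408 = 2.5000; ln(2.5000) = 0.91629.
z = 7340.0 × 0.91629 = 6725.6 m.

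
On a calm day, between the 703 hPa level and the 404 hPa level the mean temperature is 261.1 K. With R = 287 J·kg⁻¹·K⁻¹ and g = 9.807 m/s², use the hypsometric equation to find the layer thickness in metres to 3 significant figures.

Δz ≈ 4230 m

Hypsometric equation: Δz = (R T̄/g) ln(P₁/P₂).
R T̄/g = 287 × 261.1 / 9.807 = 7641.0 m.
ln(703/404) = ln(1.7401) = 0.55394.
Δz = 7641.0 × 0.55394 = 4232.7 m.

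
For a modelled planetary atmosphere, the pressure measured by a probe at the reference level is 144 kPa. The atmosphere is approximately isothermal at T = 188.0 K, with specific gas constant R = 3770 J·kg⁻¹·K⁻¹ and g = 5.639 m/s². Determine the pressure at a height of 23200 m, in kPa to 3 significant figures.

Scale height: H = RT/g = 3770 × 188.0 / 5.639 = 125690 m.
Barometric formula: P = P₀ exp(−z/H).
z/H = 23200/125690 = 0.18458; exp(−0.18458) = 0.83145.
P = 144 × 0.83145 = 119.73 kPa.

P ≈ 120 kPa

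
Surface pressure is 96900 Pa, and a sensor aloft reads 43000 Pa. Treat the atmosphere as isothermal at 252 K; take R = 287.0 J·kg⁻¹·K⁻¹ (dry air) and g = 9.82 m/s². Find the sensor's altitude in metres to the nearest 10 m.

z ≈ 5980 m

Scale height: H = RT/g = 287.0 × 252 / 9.82 = 7365.0 m.
Invert the barometric formula: z = H ln(P₀/P).
P₀/P = 96900/43000 = 2.2535; ln(2.2535) = 0.81248.
z = 7365.0 × 0.81248 = 5983.9 m.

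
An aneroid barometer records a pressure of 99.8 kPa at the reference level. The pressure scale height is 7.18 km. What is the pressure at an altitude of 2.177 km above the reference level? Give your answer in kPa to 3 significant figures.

P ≈ 73.7 kPa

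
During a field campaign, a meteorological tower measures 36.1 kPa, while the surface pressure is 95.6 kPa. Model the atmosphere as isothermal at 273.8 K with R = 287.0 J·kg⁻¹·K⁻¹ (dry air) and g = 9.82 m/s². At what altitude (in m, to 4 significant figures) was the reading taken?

z ≈ 7793 m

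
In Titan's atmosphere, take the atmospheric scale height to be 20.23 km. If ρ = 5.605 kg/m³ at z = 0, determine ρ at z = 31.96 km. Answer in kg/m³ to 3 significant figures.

ρ ≈ 1.15 kg/m³

In an isothermal atmosphere, density decays like pressure: ρ = ρ₀ exp(−z/H).
z/H = 31960/20230 = 1.5798; exp(−1.5798) = 0.20602.
ρ = 5.605 × 0.20602 = 1.1547 kg/m³.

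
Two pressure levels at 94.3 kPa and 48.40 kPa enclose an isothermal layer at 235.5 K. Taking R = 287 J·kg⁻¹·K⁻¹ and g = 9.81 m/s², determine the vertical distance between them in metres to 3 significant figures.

Hypsometric equation: Δz = (R T̄/g) ln(P₁/P₂).
R T̄/g = 287 × 235.5 / 9.81 = 6889.8 m.
ln(94.3/48.40) = ln(1.9483) = 0.66696.
Δz = 6889.8 × 0.66696 = 4595.2 m.

Δz ≈ 4600 m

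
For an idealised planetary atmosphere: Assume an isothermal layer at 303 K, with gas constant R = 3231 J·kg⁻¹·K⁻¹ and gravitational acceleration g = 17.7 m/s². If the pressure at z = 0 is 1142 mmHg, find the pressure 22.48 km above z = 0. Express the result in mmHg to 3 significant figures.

P ≈ 761 mmHg

Scale height: H = RT/g = 3231 × 303 / 17.7 = 55310 m.
Barometric formula: P = P₀ exp(−z/H).
z/H = 22480/55310 = 0.40644; exp(−0.40644) = 0.66602.
P = 1142 × 0.66602 = 760.59 mmHg.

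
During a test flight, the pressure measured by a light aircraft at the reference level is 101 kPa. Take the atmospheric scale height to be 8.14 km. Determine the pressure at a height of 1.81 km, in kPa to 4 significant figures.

P ≈ 80.86 kPa

Barometric formula: P = P₀ exp(−z/H).
z/H = 1810.0/8140.0 = 0.22236; exp(−0.22236) = 0.80063.
P = 101 × 0.80063 = 80.864 kPa.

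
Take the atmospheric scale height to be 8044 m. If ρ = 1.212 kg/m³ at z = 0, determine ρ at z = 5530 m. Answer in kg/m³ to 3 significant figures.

In an isothermal atmosphere, density decays like pressure: ρ = ρ₀ exp(−z/H).
z/H = 5530.0/8044.0 = 0.68747; exp(−0.68747) = 0.50285.
ρ = 1.212 × 0.50285 = 0.60945 kg/m³.

ρ ≈ 0.609 kg/m³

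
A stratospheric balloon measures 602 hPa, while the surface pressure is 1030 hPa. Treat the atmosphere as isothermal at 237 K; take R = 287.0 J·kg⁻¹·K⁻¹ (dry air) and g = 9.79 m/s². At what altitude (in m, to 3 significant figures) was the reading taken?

z ≈ 3730 m

Scale height: H = RT/g = 287.0 × 237 / 9.79 = 6947.8 m.
Invert the barometric formula: z = H ln(P₀/P).
P₀/P = 1030/602 = 1.7110; ln(1.7110) = 0.53708.
z = 6947.8 × 0.53708 = 3731.5 m.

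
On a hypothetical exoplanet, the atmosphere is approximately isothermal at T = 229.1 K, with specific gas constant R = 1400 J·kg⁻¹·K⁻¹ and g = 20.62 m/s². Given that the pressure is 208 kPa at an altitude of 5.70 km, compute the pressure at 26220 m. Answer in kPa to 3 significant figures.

P ≈ 55.6 kPa

Scale height: H = RT/g = 1400 × 229.1 / 20.62 = 15555 m.
Between two levels, P₂ = P₁ exp(−Δz/H) with Δz = z₂ − z₁.
Δz = 26220 − 5700.0 = 20520 m; Δz/H = 20520/15555 = 1.3192.
P₂ = 208 × exp(−1.3192) = 208 × 0.26735 = 55.609 kPa.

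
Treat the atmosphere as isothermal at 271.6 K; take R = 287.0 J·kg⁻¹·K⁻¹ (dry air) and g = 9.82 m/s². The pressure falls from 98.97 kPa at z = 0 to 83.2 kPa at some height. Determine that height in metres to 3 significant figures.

z ≈ 1380 m

Scale height: H = RT/g = 287.0 × 271.6 / 9.82 = 7937.8 m.
Invert the barometric formula: z = H ln(P₀/P).
P₀/P = 98.97/83.2 = 1.1895; ln(1.1895) = 0.17353.
z = 7937.8 × 0.17353 = 1377.4 m.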